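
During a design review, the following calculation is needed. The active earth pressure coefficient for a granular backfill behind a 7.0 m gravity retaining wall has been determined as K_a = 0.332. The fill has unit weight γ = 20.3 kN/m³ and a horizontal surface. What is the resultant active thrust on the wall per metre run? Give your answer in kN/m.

165 kN/m

P = ½ K_a γ H² = 0.5 × 0.332 × 20.3 × 7.0² = 165.1 kN/m.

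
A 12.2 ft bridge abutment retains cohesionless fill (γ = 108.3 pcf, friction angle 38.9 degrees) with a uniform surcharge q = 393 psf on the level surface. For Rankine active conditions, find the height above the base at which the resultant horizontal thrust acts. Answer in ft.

K_a = 0.2285.
Triangular part P₁ = ½K_aγH² = 1842 at H/3 = 4.067 ft; rectangular part P₂ = K_a q H = 1096 at H/2 = 6.100 ft.
ȳ = (P₁·4.067 + P₂·6.100)/(P₁+P₂) = 4.825 ft.

4.83 ft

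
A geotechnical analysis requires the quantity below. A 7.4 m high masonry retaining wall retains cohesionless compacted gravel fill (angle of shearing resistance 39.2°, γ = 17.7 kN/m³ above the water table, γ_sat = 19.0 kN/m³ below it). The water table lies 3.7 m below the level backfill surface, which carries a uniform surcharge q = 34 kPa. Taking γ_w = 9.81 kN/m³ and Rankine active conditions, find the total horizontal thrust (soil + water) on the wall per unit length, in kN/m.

220 kN/m

K_a = tan²(45° − φ/2) = 0.2255.
γ' = 19.0 − 9.81 = 9.190 kN/m³. h₂ = H − d_w = 3.7 m.
σ'_h: at surface K_a·q = 7.666; at WT K_a(q+γd_w) = 22.43; at base K_a(q+γd_w+γ'h₂) = 30.10 kPa.
P₁ = ½(7.666+22.43)×3.7 = 55.68; P₂ = ½(22.43+30.10)×3.7 = 97.18; P_w = ½γ_w h₂² = 67.15.
Total = 55.68+97.18+67.15 = 220.0 kN/m.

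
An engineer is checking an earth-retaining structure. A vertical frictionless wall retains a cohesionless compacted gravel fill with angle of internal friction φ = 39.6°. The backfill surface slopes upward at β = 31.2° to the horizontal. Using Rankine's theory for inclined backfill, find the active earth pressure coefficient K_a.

0.337

K_a = cos β · (cos β − √(cos²β − cos²φ)) / (cos β + √(cos²β − cos²φ)).
cos β = 0.8554, cos φ = 0.7705, √(cos²β − cos²φ) = 0.3714.
K_a = 0.8554 × (0.8554 − 0.3714)/(0.8554 + 0.3714) = 0.3374.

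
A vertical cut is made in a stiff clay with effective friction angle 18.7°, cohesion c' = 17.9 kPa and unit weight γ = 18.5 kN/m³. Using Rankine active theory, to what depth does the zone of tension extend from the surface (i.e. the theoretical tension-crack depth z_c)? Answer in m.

K_a = tan²(45° − 18.7°/2) = 0.5144; √K_a = 0.7173.
The active pressure is zero where K_a γ z = 2c√K_a, so z_c = 2c/(γ√K_a) = 2×17.9/(18.5×0.7173) = 2.698 m.

2.70 m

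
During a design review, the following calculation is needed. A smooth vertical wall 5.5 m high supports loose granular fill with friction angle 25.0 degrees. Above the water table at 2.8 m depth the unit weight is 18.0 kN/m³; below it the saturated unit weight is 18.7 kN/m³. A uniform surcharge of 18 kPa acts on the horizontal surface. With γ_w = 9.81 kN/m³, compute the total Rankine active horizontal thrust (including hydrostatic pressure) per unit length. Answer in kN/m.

173 kN/m

K_a = tan²(45° − φ/2) = 0.4059.
γ' = 18.7 − 9.81 = 8.890 kN/m³. h₂ = H − d_w = 2.7 m.
σ'_h: at surface K_a·q = 7.305; at WT K_a(q+γd_w) = 27.76; at base K_a(q+γd_w+γ'h₂) = 37.50 kPa.
P₁ = ½(7.305+27.76)×2.8 = 49.09; P₂ = ½(27.76+37.50)×2.7 = 88.11; P_w = ½γ_w h₂² = 35.76.
Total = 49.09+88.11+35.76 = 173.0 kN/m.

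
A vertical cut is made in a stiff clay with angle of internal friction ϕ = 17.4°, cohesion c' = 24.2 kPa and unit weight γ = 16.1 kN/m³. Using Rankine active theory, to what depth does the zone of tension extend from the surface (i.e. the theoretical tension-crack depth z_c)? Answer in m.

K_a = tan²(45° − 17.4°/2) = 0.5396; √K_a = 0.7346.
The active pressure is zero where K_a γ z = 2c√K_a, so z_c = 2c/(γ√K_a) = 2×24.2/(16.1×0.7346) = 4.092 m.

4.09 m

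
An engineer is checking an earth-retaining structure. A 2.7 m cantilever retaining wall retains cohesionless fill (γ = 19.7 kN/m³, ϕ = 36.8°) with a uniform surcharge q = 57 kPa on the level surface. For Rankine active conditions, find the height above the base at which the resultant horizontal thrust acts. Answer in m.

K_a = 0.2508.
Triangular part P₁ = ½K_aγH² = 18.01 at H/3 = 0.9000 m; rectangular part P₂ = K_a q H = 38.59 at H/2 = 1.350 m.
ȳ = (P₁·0.9000 + P₂·1.350)/(P₁+P₂) = 1.207 m.

1.21 m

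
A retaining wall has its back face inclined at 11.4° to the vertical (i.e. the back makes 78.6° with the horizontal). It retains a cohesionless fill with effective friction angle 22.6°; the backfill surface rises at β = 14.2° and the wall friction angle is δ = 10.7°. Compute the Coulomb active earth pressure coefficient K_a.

0.645

K_a = sin²(α+φ) / [sin²α · sin(α−δ) · (1 + √{sin(φ+δ)sin(φ−β) / (sin(α−δ)sin(α+β))})²].
With α = 78.6°, φ = 22.6°, δ = 10.7°, β = 14.2°: K_a = 0.6451.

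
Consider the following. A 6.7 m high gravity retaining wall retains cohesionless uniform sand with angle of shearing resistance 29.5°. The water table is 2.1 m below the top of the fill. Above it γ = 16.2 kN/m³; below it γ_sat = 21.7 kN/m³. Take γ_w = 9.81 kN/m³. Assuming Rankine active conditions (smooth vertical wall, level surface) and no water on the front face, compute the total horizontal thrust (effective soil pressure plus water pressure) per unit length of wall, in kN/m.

212 kN/m

K_a = tan²(45° − φ/2) = 0.3401.
γ' = 21.7 − 9.81 = 11.89 kN/m³. Depth below WT = 4.6 m.
σ'_h at WT = K_a γ d_w = 11.57 kPa; at base = 11.57 + K_a γ' × 4.6 = 30.17 kPa.
P₁ (0–2.1 m) = ½×11.57×2.1 = 12.15. P₂ (2.1–6.7 m) = ½(11.57+30.17)×4.6 = 96.01.
P_w = ½ γ_w h₂² = 0.5×9.81×4.6² = 103.8. Total = 12.15+96.01+103.8 = 211.9 kN/m.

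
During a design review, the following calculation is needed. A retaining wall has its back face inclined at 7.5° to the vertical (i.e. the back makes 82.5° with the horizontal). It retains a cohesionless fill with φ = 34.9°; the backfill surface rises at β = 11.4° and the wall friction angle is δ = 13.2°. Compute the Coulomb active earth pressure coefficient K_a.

0.350

K_a = sin²(α+φ) / [sin²α · sin(α−δ) · (1 + √{sin(φ+δ)sin(φ−β) / (sin(α−δ)sin(α+β))})²].
With α = 82.5°, φ = 34.9°, δ = 13.2°, β = 11.4°: K_a = 0.3505.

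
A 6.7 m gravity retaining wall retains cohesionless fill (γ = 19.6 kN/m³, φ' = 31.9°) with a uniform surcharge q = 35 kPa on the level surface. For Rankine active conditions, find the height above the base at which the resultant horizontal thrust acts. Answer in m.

K_a = 0.3085.
Triangular part P₁ = ½K_aγH² = 135.7 at H/3 = 2.233 m; rectangular part P₂ = K_a q H = 72.35 at H/2 = 3.350 m.
ȳ = (P₁·2.233 + P₂·3.350)/(P₁+P₂) = 2.622 m.

2.62 m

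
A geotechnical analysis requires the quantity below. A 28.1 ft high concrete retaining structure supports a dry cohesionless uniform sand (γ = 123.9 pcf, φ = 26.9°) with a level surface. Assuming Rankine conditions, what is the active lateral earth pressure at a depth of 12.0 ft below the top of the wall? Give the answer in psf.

561 psf

K_a = (1 − sin φ)/(1 + sin φ) = 0.3770.
σ_h = K_a γ z = 0.3770 × 123.9 × 12.0 = 560.5 psf.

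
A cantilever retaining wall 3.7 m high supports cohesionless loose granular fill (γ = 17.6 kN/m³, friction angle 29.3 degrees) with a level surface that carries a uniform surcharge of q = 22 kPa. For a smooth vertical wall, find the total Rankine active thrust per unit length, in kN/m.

K_a = tan²(45° − φ/2) = 0.3428.
Soil triangle: ½ K_a γ H² = 0.5×0.3428×17.6×3.7² = 41.30 kN/m.
Surcharge rectangle: K_a q H = 0.3428×22×3.7 = 27.91 kN/m.
Total = 41.30 + 27.91 = 69.21 kN/m.

69.2 kN/m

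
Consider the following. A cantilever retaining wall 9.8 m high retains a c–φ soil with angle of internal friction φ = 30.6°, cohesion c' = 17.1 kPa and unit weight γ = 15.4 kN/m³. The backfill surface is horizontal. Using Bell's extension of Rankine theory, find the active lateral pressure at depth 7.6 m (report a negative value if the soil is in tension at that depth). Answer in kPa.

18.6 kPa

K_a = (1 − sin φ)/(1 + sin φ) = 0.3253.
σ_a = K_a γ z − 2c√K_a = 0.3253×15.4×7.6 − 2×17.1×0.5704 = 18.57 kPa.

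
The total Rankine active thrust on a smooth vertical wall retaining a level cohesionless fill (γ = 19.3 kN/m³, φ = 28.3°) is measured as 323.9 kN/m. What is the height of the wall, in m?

K_a = 0.3568. P_a = ½ K_a γ H² ⇒ H = √(2P_a/(K_a γ)).
H = √(2×323.9/(0.3568×19.3)) = 9.699 m.

9.70 m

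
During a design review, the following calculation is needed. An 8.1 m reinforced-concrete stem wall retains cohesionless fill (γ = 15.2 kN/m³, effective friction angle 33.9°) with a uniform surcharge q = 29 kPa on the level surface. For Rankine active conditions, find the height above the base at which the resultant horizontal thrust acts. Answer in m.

3.13 m

K_a = 0.2839.
Triangular part P₁ = ½K_aγH² = 141.6 at H/3 = 2.700 m; rectangular part P₂ = K_a q H = 66.69 at H/2 = 4.050 m.
ȳ = (P₁·2.700 + P₂·4.050)/(P₁+P₂) = 3.132 m.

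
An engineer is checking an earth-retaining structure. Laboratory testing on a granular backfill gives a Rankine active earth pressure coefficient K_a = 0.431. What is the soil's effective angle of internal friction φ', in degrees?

K_a = tan²(45° − φ/2) ⇒ 45° − φ/2 = arctan(√0.431) = 33.29°.
φ = 2(45° − 33.29°) = 23.43°.

23.4°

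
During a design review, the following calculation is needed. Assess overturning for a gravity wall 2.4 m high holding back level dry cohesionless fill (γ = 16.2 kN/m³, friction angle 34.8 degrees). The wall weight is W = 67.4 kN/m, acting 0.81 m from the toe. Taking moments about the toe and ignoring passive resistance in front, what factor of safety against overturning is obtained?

5.35

K_a = tan²(45° − 34.8°/2) = 0.2733.
P_a = ½K_aγH² = 0.5×0.2733×16.2×2.4² = 12.75 kN/m, acting at H/3 = 0.8000 m above the base.
Overturning moment M_o = P_a × H/3 = 12.75 × 0.8000 = 10.20.
Resisting moment M_r = W × 0.81 = 67.4 × 0.81 = 54.59.
FS_overturning = M_r/M_o = 54.59/10.20 = 5.352.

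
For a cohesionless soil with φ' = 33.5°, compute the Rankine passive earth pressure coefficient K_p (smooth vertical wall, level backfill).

K_p = (1 + sin φ)/(1 − sin φ) = tan²(45° + 33.5°/2) = 3.464.

3.46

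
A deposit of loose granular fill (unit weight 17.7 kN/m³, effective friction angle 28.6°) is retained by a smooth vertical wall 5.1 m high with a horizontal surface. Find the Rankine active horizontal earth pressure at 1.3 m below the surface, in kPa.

K_a = (1 − sin φ)/(1 + sin φ) = 0.3525.
σ_h = K_a γ z = 0.3525 × 17.7 × 1.3 = 8.112 kPa.

8.11 kPa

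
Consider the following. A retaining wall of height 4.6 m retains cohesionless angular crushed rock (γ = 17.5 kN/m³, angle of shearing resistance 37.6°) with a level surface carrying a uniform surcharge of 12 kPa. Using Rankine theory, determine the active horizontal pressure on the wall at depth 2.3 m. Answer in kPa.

12.7 kPa

K_a = (1 − sin φ)/(1 + sin φ) = 0.2421.
σ_v = γz + q = 17.5 × 2.3 + 12 = 52.25 kPa.
σ_h = K_a σ_v = 0.2421 × 52.25 = 12.65 kPa.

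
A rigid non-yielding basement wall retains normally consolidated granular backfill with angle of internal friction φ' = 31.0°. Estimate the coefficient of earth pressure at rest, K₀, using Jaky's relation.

K₀ = 1 − sin φ' = 1 − sin 31.0° = 0.4850.

0.485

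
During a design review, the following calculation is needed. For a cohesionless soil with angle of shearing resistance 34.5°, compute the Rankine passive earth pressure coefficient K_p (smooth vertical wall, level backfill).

K_p = (1 + sin φ)/(1 − sin φ) = tan²(45° + 34.5°/2) = 3.613.

3.61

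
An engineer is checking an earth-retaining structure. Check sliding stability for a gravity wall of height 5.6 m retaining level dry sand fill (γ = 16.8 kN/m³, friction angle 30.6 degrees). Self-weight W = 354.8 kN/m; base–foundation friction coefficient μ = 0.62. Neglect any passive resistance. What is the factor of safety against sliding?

K_a = tan²(45° − 30.6°/2) = 0.3253.
P_a = ½K_aγH² = 0.5×0.3253×16.8×5.6² = 85.70 kN/m, acting at H/3 = 1.867 m above the base.
FS_sliding = μW / P_a = 0.62×354.8 / 85.70 = 2.567.

2.57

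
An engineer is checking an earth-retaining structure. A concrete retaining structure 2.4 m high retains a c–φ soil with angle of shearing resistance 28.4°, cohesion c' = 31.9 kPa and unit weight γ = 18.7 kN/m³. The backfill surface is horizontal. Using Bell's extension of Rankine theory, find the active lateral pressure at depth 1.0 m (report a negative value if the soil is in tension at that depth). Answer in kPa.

K_a = (1 − sin φ)/(1 + sin φ) = 0.3554.
σ_a = K_a γ z − 2c√K_a = 0.3554×18.7×1.0 − 2×31.9×0.5961 = -31.39 kPa.

-31.4 kPa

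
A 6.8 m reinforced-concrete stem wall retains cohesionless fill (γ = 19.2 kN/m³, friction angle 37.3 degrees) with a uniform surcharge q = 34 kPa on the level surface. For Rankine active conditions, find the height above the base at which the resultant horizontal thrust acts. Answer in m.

K_a = 0.2453.
Triangular part P₁ = ½K_aγH² = 108.9 at H/3 = 2.267 m; rectangular part P₂ = K_a q H = 56.72 at H/2 = 3.400 m.
ȳ = (P₁·2.267 + P₂·3.400)/(P₁+P₂) = 2.655 m.

2.65 m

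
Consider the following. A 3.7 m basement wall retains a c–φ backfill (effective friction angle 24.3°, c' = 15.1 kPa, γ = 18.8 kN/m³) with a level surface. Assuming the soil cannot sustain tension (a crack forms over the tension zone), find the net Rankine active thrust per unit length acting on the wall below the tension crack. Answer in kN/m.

5.76 kN/m

K_a = 0.4169; √K_a = 0.6457.
Tension-crack depth z_c = 2c/(γ√K_a) = 2×15.1/(18.8×0.6457) = 2.488 m.
σ_a at base = K_a γ H − 2c√K_a = 0.4169×18.8×3.7 − 2×15.1×0.6457 = 9.501 kPa.
P_a = ½ × 9.501 × (H − z_c) = 0.5×9.501×1.212 = 5.758 kN/m.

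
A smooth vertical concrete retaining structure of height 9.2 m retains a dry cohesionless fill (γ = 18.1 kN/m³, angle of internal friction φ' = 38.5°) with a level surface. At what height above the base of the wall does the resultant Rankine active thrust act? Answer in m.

3.07 m

K_a = 0.2327.
The pressure distribution is triangular, so the resultant acts at H/3 above the base = 9.2/3 = 3.067 m.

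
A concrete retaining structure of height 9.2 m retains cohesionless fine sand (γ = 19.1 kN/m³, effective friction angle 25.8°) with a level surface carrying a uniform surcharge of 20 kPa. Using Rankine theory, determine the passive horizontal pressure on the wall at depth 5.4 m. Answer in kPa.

K_p = (1 + sin φ)/(1 − sin φ) = 2.541.
σ_v = γz + q = 19.1 × 5.4 + 20 = 123.1 kPa.
σ_h = K_p σ_v = 2.541 × 123.1 = 312.9 kPa.

313 kPa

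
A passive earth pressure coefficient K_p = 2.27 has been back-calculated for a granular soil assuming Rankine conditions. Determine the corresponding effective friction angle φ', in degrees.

K_p = (1+sin φ)/(1−sin φ) ⇒ sin φ = (K_p − 1)/(K_p + 1) = 0.3884.
φ = arcsin(0.3884) = 22.85°.

22.9°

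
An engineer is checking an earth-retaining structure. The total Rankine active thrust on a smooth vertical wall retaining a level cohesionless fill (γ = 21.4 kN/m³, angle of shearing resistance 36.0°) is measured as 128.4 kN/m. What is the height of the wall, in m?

K_a = 0.2596. P_a = ½ K_a γ H² ⇒ H = √(2P_a/(K_a γ)).
H = √(2×128.4/(0.2596×21.4)) = 6.799 m.

6.80 m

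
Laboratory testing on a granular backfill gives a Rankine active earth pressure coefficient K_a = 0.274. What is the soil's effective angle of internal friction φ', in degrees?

34.7°

K_a = tan²(45° − φ/2) ⇒ 45° − φ/2 = arctan(√0.274) = 27.63°.
φ = 2(45° − 27.63°) = 34.74°.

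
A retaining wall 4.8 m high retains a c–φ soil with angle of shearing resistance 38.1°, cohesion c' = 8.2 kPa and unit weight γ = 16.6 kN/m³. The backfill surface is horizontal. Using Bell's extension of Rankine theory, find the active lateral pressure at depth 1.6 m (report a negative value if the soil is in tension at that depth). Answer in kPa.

-1.69 kPa

K_a = (1 − sin φ)/(1 + sin φ) = 0.2368.
σ_a = K_a γ z − 2c√K_a = 0.2368×16.6×1.6 − 2×8.2×0.4867 = -1.691 kPa.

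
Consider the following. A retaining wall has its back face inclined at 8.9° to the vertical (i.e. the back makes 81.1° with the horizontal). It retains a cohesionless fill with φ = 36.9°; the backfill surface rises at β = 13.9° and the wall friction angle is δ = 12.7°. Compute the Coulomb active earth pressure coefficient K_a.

K_a = sin²(α+φ) / [sin²α · sin(α−δ) · (1 + √{sin(φ+δ)sin(φ−β) / (sin(α−δ)sin(α+β))})²].
With α = 81.1°, φ = 36.9°, δ = 12.7°, β = 13.9°: K_a = 0.3499.

0.350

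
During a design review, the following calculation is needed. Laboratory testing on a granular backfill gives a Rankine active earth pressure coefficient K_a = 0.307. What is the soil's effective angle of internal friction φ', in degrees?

K_a = tan²(45° − φ/2) ⇒ 45° − φ/2 = arctan(√0.307) = 28.99°.
φ = 2(45° − 28.99°) = 32.02°.

32.0°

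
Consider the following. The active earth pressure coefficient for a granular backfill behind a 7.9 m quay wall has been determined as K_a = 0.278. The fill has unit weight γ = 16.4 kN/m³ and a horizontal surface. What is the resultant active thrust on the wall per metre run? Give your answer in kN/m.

142 kN/m

P = ½ K_a γ H² = 0.5 × 0.278 × 16.4 × 7.9² = 142.3 kN/m.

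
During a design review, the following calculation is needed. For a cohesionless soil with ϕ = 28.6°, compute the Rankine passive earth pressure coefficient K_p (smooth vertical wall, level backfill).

2.84

K_p = (1 + sin φ)/(1 − sin φ) = tan²(45° + 28.6°/2) = 2.837.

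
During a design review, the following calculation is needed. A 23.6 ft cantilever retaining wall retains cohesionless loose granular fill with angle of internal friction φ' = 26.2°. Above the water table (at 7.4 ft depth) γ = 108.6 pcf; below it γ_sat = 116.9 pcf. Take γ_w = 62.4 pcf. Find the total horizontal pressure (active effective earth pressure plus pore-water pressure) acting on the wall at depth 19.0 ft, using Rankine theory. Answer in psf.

1280 psf

K_a = (1 − sin φ)/(1 + sin φ) = 0.3874.
γ' = 116.9 − 62.4 = 54.50 pcf.
Effective vertical stress at 19.0 ft: σ'_v = 108.6×7.4 + 54.50×11.6 = 1436 psf.
σ'_h = K_a σ'_v = 0.3874 × 1436 = 556.3 psf; u = γ_w × 11.6 = 723.8 psf.
Total σ_h = 556.3 + 723.8 = 1280 psf.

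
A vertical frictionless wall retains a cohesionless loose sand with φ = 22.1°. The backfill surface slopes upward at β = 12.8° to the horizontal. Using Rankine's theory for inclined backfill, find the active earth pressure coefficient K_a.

0.512

K_a = cos β · (cos β − √(cos²β − cos²φ)) / (cos β + √(cos²β − cos²φ)).
cos β = 0.9751, cos φ = 0.9265, √(cos²β − cos²φ) = 0.3041.
K_a = 0.9751 × (0.9751 − 0.3041)/(0.9751 + 0.3041) = 0.5116.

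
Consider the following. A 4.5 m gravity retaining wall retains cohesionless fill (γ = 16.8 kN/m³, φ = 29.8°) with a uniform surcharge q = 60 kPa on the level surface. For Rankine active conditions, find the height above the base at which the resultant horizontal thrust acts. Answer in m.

1.96 m

K_a = 0.3360.
Triangular part P₁ = ½K_aγH² = 57.16 at H/3 = 1.500 m; rectangular part P₂ = K_a q H = 90.73 at H/2 = 2.250 m.
ȳ = (P₁·1.500 + P₂·2.250)/(P₁+P₂) = 1.960 m.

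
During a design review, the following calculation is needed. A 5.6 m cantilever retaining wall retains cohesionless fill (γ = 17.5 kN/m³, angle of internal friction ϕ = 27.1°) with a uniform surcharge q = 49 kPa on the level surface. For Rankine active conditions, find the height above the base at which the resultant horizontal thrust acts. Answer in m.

K_a = 0.3741.
Triangular part P₁ = ½K_aγH² = 102.6 at H/3 = 1.867 m; rectangular part P₂ = K_a q H = 102.6 at H/2 = 2.800 m.
ȳ = (P₁·1.867 + P₂·2.800)/(P₁+P₂) = 2.333 m.

2.33 m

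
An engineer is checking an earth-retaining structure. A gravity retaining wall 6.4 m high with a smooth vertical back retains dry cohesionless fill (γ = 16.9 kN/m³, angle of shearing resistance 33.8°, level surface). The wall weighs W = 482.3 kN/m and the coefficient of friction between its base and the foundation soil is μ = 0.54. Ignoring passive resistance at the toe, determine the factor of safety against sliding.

K_a = tan²(45° − 33.8°/2) = 0.2851.
P_a = ½K_aγH² = 0.5×0.2851×16.9×6.4² = 98.68 kN/m, acting at H/3 = 2.133 m above the base.
FS_sliding = μW / P_a = 0.54×482.3 / 98.68 = 2.639.

2.64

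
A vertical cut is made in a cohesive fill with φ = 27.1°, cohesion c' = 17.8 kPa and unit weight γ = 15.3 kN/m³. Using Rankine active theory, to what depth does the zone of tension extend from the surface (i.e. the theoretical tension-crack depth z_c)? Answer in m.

K_a = tan²(45° − 27.1°/2) = 0.3741; √K_a = 0.6116.
The active pressure is zero where K_a γ z = 2c√K_a, so z_c = 2c/(γ√K_a) = 2×17.8/(15.3×0.6116) = 3.804 m.

3.80 m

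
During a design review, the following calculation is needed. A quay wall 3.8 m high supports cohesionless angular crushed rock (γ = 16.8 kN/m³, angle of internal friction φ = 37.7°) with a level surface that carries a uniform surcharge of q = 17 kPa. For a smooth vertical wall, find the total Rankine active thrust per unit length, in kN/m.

K_a = tan²(45° − φ/2) = 0.2411.
Soil triangle: ½ K_a γ H² = 0.5×0.2411×16.8×3.8² = 29.24 kN/m.
Surcharge rectangle: K_a q H = 0.2411×17×3.8 = 15.57 kN/m.
Total = 29.24 + 15.57 = 44.81 kN/m.

44.8 kN/m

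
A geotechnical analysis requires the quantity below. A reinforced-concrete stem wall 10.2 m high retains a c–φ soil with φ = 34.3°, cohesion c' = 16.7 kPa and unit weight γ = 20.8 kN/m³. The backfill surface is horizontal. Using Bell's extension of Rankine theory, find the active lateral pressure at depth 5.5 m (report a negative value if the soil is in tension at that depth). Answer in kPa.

K_a = (1 − sin φ)/(1 + sin φ) = 0.2792.
σ_a = K_a γ z − 2c√K_a = 0.2792×20.8×5.5 − 2×16.7×0.5284 = 14.29 kPa.

14.3 kPa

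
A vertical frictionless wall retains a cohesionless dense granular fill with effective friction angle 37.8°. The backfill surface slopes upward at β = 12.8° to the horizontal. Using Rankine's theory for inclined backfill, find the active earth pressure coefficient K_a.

K_a = cos β · (cos β − √(cos²β − cos²φ)) / (cos β + √(cos²β − cos²φ)).
cos β = 0.9751, cos φ = 0.7902, √(cos²β − cos²φ) = 0.5715.
K_a = 0.9751 × (0.9751 − 0.5715)/(0.9751 + 0.5715) = 0.2545.

0.255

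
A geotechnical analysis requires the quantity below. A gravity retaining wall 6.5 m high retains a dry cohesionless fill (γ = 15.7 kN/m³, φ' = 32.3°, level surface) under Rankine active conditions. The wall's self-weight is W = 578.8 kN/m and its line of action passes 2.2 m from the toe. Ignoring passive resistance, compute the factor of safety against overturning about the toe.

K_a = tan²(45° − 32.3°/2) = 0.3035.
P_a = ½K_aγH² = 0.5×0.3035×15.7×6.5² = 100.7 kN/m, acting at H/3 = 2.167 m above the base.
Overturning moment M_o = P_a × H/3 = 100.7 × 2.167 = 218.1.
Resisting moment M_r = W × 2.2 = 578.8 × 2.2 = 1273.
FS_overturning = M_r/M_o = 1273/218.1 = 5.839.

5.84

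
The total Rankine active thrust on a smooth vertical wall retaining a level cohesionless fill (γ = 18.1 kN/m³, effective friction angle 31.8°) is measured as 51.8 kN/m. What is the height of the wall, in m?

K_a = 0.3098. P_a = ½ K_a γ H² ⇒ H = √(2P_a/(K_a γ)).
H = √(2×51.8/(0.3098×18.1)) = 4.298 m.

4.30 m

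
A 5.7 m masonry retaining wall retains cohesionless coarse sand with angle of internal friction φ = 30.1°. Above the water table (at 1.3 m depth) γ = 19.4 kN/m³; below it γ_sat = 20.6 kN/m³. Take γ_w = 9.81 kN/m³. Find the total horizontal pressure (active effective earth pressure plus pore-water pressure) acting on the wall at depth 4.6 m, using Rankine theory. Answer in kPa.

52.6 kPa

K_a = (1 − sin φ)/(1 + sin φ) = 0.3320.
γ' = 20.6 − 9.81 = 10.79 kN/m³.
Effective vertical stress at 4.6 m: σ'_v = 19.4×1.3 + 10.79×3.30 = 60.83 kPa.
σ'_h = K_a σ'_v = 0.3320 × 60.83 = 20.19 kPa; u = γ_w × 3.30 = 32.37 kPa.
Total σ_h = 20.19 + 32.37 = 52.57 kPa.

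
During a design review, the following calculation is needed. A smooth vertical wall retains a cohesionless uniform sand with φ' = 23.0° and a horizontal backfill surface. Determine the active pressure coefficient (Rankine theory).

0.438

K_a = (1 − sin φ)/(1 + sin φ) = (1 − sin 23.0°)/(1 + sin 23.0°) = 0.4381.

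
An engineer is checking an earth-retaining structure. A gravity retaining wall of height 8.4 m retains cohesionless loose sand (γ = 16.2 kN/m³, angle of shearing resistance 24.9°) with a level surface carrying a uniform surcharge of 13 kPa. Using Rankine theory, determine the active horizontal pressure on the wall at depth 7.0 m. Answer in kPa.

51.5 kPa

K_a = (1 − sin φ)/(1 + sin φ) = 0.4074.
σ_v = γz + q = 16.2 × 7.0 + 13 = 126.4 kPa.
σ_h = K_a σ_v = 0.4074 × 126.4 = 51.50 kPa.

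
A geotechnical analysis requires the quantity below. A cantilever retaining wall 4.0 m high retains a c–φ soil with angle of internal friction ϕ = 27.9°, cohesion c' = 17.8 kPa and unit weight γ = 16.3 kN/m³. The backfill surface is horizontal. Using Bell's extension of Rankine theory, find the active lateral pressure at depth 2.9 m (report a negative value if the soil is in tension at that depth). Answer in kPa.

K_a = (1 − sin φ)/(1 + sin φ) = 0.3625.
σ_a = K_a γ z − 2c√K_a = 0.3625×16.3×2.9 − 2×17.8×0.6020 = -4.299 kPa.

-4.30 kPa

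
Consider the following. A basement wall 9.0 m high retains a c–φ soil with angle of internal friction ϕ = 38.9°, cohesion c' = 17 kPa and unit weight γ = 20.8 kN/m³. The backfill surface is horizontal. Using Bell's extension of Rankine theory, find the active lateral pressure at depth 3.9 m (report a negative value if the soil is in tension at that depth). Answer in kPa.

2.28 kPa

K_a = (1 − sin φ)/(1 + sin φ) = 0.2285.
σ_a = K_a γ z − 2c√K_a = 0.2285×20.8×3.9 − 2×17×0.4780 = 2.285 kPa.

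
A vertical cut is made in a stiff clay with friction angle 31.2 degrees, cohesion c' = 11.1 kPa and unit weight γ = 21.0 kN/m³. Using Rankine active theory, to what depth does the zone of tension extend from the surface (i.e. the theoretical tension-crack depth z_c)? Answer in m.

K_a = tan²(45° − 31.2°/2) = 0.3175; √K_a = 0.5635.
The active pressure is zero where K_a γ z = 2c√K_a, so z_c = 2c/(γ√K_a) = 2×11.1/(21.0×0.5635) = 1.876 m.

1.88 m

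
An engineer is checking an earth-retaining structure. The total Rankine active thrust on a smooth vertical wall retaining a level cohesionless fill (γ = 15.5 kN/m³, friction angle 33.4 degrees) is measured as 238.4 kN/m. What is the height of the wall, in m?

K_a = 0.2899. P_a = ½ K_a γ H² ⇒ H = √(2P_a/(K_a γ)).
H = √(2×238.4/(0.2899×15.5)) = 10.30 m.

10.3 m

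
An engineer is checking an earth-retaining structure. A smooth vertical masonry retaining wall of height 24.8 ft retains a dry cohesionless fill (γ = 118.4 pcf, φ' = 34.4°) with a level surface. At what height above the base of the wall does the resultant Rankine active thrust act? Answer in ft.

8.27 ft

K_a = 0.2780.
The pressure distribution is triangular, so the resultant acts at H/3 above the base = 24.8/3 = 8.267 ft.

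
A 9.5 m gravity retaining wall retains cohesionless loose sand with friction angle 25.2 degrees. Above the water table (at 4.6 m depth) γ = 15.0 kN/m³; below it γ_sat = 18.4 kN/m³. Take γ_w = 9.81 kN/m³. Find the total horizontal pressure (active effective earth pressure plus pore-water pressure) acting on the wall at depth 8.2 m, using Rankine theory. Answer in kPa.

K_a = (1 − sin φ)/(1 + sin φ) = 0.4027.
γ' = 18.4 − 9.81 = 8.590 kN/m³.
Effective vertical stress at 8.2 m: σ'_v = 15.0×4.6 + 8.590×3.60 = 99.92 kPa.
σ'_h = K_a σ'_v = 0.4027 × 99.92 = 40.24 kPa; u = γ_w × 3.60 = 35.32 kPa.
Total σ_h = 40.24 + 35.32 = 75.56 kPa.

75.6 kPa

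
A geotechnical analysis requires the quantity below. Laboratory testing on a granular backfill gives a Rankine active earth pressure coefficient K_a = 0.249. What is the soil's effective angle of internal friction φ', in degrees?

K_a = tan²(45° − φ/2) ⇒ 45° − φ/2 = arctan(√0.249) = 26.52°.
φ = 2(45° − 26.52°) = 36.96°.

37.0°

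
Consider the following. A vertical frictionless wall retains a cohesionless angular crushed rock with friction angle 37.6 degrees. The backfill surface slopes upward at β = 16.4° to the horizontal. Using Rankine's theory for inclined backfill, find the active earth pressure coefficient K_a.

0.268

K_a = cos β · (cos β − √(cos²β − cos²φ)) / (cos β + √(cos²β − cos²φ)).
cos β = 0.9593, cos φ = 0.7923, √(cos²β − cos²φ) = 0.5409.
K_a = 0.9593 × (0.9593 − 0.5409)/(0.9593 + 0.5409) = 0.2676.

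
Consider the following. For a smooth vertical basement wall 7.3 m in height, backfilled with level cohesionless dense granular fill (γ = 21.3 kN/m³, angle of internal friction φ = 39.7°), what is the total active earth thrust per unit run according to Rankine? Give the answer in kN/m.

K_a = tan²(45° − φ/2) = 0.2204.
P_a = ½ K_a γ H² = 0.5 × 0.2204 × 21.3 × 7.3² = 125.1 kN/m.

125 kN/m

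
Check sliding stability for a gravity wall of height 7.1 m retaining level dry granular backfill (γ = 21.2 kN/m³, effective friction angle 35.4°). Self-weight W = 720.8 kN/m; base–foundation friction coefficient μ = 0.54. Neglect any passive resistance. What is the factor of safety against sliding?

2.73

K_a = tan²(45° − 35.4°/2) = 0.2664.
P_a = ½K_aγH² = 0.5×0.2664×21.2×7.1² = 142.3 kN/m, acting at H/3 = 2.367 m above the base.
FS_sliding = μW / P_a = 0.54×720.8 / 142.3 = 2.734.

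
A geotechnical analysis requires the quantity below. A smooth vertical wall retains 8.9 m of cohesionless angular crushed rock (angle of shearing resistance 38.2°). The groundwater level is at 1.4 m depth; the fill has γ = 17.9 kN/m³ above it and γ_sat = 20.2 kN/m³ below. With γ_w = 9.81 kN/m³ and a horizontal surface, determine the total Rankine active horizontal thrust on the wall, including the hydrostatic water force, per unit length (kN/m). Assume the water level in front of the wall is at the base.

K_a = tan²(45° − φ/2) = 0.2358.
γ' = 20.2 − 9.81 = 10.39 kN/m³. Depth below WT = 7.5 m.
σ'_h at WT = K_a γ d_w = 5.909 kPa; at base = 5.909 + K_a γ' × 7.5 = 24.28 kPa.
P₁ (0–1.4 m) = ½×5.909×1.4 = 4.136. P₂ (1.4–8.9 m) = ½(5.909+24.28)×7.5 = 113.2.
P_w = ½ γ_w h₂² = 0.5×9.81×7.5² = 275.9. Total = 4.136+113.2+275.9 = 393.3 kN/m.

393 kN/m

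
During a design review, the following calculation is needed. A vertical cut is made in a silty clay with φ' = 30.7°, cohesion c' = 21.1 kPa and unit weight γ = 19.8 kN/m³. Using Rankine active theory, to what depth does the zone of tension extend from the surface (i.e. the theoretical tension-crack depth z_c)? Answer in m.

K_a = tan²(45° − 30.7°/2) = 0.3240; √K_a = 0.5692.
The active pressure is zero where K_a γ z = 2c√K_a, so z_c = 2c/(γ√K_a) = 2×21.1/(19.8×0.5692) = 3.744 m.

3.74 m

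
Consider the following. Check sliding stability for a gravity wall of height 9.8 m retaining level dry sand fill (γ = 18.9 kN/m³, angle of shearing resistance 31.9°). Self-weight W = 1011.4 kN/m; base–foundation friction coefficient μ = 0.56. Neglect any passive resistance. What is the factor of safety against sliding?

2.02

K_a = tan²(45° − 31.9°/2) = 0.3085.
P_a = ½K_aγH² = 0.5×0.3085×18.9×9.8² = 280.0 kN/m, acting at H/3 = 3.267 m above the base.
FS_sliding = μW / P_a = 0.56×1011.4 / 280.0 = 2.023.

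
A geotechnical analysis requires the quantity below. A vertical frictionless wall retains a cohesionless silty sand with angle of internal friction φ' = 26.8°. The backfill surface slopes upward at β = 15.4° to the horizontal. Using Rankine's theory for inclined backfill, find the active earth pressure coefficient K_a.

0.435

K_a = cos β · (cos β − √(cos²β − cos²φ)) / (cos β + √(cos²β − cos²φ)).
cos β = 0.9641, cos φ = 0.8926, √(cos²β − cos²φ) = 0.3644.
K_a = 0.9641 × (0.9641 − 0.3644)/(0.9641 + 0.3644) = 0.4352.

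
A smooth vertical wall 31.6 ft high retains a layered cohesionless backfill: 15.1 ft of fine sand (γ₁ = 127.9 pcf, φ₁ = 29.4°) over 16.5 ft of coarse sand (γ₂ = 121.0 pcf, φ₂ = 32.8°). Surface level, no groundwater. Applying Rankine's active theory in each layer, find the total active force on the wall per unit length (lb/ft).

19300 lb/ft

K_a1 = tan²(45°−29.4°/2) = 0.3415; K_a2 = tan²(45°−32.8°/2) = 0.2973.
Layer 1: σ at base = K_a1 γ₁ h₁ = 659.5 psf; P₁ = ½×659.5×15.1 = 4979.
Layer 2: σ_v at top = γ₁h₁ = 1931; σ_h top = K_a2×1931 = 574.1; σ_h base = K_a2×(1931+121.0×16.5) = 1168.
P₂ = ½(574.1+1168)×16.5 = 14370. Total P_a = 4979+14370 = 19350 lb/ft.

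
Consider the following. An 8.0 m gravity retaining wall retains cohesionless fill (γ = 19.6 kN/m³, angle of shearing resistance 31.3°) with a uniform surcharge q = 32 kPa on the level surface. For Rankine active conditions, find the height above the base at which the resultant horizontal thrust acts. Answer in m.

3.05 m

K_a = 0.3162.
Triangular part P₁ = ½K_aγH² = 198.3 at H/3 = 2.667 m; rectangular part P₂ = K_a q H = 80.95 at H/2 = 4.000 m.
ȳ = (P₁·2.667 + P₂·4.000)/(P₁+P₂) = 3.053 m.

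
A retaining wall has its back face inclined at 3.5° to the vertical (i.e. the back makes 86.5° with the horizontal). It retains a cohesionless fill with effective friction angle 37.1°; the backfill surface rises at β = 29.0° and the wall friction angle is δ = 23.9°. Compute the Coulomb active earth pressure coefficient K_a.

0.405

K_a = sin²(α+φ) / [sin²α · sin(α−δ) · (1 + √{sin(φ+δ)sin(φ−β) / (sin(α−δ)sin(α+β))})²].
With α = 86.5°, φ = 37.1°, δ = 23.9°, β = 29.0°: K_a = 0.4047.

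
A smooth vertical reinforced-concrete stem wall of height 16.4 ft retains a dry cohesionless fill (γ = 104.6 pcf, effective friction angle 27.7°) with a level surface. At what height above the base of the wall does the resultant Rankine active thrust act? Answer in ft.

K_a = 0.3653.
The pressure distribution is triangular, so the resultant acts at H/3 above the base = 16.4/3 = 5.467 ft.

5.47 ft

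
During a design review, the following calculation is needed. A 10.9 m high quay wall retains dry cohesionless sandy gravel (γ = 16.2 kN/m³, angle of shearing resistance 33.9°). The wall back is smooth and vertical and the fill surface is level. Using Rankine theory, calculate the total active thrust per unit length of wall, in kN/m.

273 kN/m

K_a = tan²(45° − φ/2) = 0.2839.
P_a = ½ K_a γ H² = 0.5 × 0.2839 × 16.2 × 10.9² = 273.2 kN/m.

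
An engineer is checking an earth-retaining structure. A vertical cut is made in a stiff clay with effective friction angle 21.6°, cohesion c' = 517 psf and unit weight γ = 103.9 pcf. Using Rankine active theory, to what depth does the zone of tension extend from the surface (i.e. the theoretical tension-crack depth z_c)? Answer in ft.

K_a = tan²(45° − 21.6°/2) = 0.4619; √K_a = 0.6796.
The active pressure is zero where K_a γ z = 2c√K_a, so z_c = 2c/(γ√K_a) = 2×517/(103.9×0.6796) = 14.64 ft.

14.6 ft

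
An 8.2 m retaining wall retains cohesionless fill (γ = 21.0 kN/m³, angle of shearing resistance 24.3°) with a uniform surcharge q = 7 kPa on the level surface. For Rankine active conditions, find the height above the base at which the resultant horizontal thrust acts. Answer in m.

2.84 m

K_a = 0.4169.
Triangular part P₁ = ½K_aγH² = 294.4 at H/3 = 2.733 m; rectangular part P₂ = K_a q H = 23.93 at H/2 = 4.100 m.
ȳ = (P₁·2.733 + P₂·4.100)/(P₁+P₂) = 2.836 m.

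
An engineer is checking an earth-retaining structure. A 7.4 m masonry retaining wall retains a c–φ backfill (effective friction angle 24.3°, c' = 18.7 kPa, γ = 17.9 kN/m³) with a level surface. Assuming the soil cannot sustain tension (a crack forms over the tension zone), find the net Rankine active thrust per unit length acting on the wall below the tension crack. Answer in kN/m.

K_a = 0.4169; √K_a = 0.6457.
Tension-crack depth z_c = 2c/(γ√K_a) = 2×18.7/(17.9×0.6457) = 3.236 m.
σ_a at base = K_a γ H − 2c√K_a = 0.4169×17.9×7.4 − 2×18.7×0.6457 = 31.08 kPa.
P_a = ½ × 31.08 × (H − z_c) = 0.5×31.08×4.164 = 64.70 kN/m.

64.7 kN/m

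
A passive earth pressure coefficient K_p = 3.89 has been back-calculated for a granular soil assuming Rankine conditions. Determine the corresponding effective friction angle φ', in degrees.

36.2°

K_p = (1+sin φ)/(1−sin φ) ⇒ sin φ = (K_p − 1)/(K_p + 1) = 0.5910.
φ = arcsin(0.5910) = 36.23°.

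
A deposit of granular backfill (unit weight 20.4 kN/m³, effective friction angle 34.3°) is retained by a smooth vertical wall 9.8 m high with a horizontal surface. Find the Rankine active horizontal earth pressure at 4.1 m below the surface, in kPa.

23.3 kPa

K_a = (1 − sin φ)/(1 + sin φ) = 0.2792.
σ_h = K_a γ z = 0.2792 × 20.4 × 4.1 = 23.35 kPa.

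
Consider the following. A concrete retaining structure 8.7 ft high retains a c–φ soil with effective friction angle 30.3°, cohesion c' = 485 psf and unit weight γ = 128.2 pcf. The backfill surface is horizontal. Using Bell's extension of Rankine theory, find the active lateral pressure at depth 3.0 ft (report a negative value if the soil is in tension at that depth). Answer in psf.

-430 psf

K_a = (1 − sin φ)/(1 + sin φ) = 0.3293.
σ_a = K_a γ z − 2c√K_a = 0.3293×128.2×3.0 − 2×485×0.5739 = -430.0 psf.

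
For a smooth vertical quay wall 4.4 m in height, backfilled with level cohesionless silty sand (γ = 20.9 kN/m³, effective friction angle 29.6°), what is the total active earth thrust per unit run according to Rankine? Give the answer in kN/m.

68.5 kN/m

K_a = tan²(45° − φ/2) = 0.3387.
P_a = ½ K_a γ H² = 0.5 × 0.3387 × 20.9 × 4.4² = 68.53 kN/m.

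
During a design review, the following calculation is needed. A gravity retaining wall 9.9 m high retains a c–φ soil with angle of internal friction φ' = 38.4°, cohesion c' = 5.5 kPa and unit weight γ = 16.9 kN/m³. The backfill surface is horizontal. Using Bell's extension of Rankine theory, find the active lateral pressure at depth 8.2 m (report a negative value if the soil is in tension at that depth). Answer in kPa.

K_a = (1 − sin φ)/(1 + sin φ) = 0.2337.
σ_a = K_a γ z − 2c√K_a = 0.2337×16.9×8.2 − 2×5.5×0.4834 = 27.07 kPa.

27.1 kPa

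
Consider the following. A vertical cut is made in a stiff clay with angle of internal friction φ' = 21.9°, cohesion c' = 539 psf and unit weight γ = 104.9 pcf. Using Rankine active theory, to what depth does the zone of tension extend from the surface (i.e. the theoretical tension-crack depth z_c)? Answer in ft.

K_a = tan²(45° − 21.9°/2) = 0.4567; √K_a = 0.6758.
The active pressure is zero where K_a γ z = 2c√K_a, so z_c = 2c/(γ√K_a) = 2×539/(104.9×0.6758) = 15.21 ft.

15.2 ft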